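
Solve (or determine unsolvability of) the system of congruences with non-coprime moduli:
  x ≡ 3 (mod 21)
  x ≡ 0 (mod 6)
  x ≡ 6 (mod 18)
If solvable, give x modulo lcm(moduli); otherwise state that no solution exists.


Moduli 21, 6, 18 are not pairwise coprime, so CRT works modulo lcm(m_i) when all pairwise compatibility conditions hold.
Pairwise compatibility: gcd(m_i, m_j) must divide a_i - a_j for every pair.
Merge one congruence at a time:
  Start: x ≡ 3 (mod 21).
  Combine with x ≡ 0 (mod 6): gcd(21, 6) = 3; 0 - 3 = -3, which IS divisible by 3, so compatible.
    Write x = 3 + 21·t and substitute into x ≡ 0 (mod 6): 21·t ≡ 0 − 3 = -3 (mod 6).
    Divide the congruence (and modulus) by g = 3: 7·t ≡ -1 (mod 2).
    Reduce coefficients mod 2: 1·t ≡ 1 (mod 2).
    So t ≡ 1 (mod 2).
    Then x = 3 + 21·1 = 24, valid modulo lcm(21, 6) = 42: x ≡ 24 (mod 42).
  Combine with x ≡ 6 (mod 18): gcd(42, 18) = 6; 6 - 24 = -18, which IS divisible by 6, so compatible.
    Write x = 24 + 42·t and substitute into x ≡ 6 (mod 18): 42·t ≡ 6 − 24 = -18 (mod 18).
    Divide the congruence (and modulus) by g = 6: 7·t ≡ -3 (mod 3).
    Reduce coefficients mod 3: 1·t ≡ 0 (mod 3).
    So t ≡ 0 (mod 3).
    Then x = 24 + 42·0 = 24, valid modulo lcm(42, 18) = 126: x ≡ 24 (mod 126).
Verify: 24 mod 21 = 3, 24 mod 6 = 0, 24 mod 18 = 6.

x ≡ 24 (mod 126).


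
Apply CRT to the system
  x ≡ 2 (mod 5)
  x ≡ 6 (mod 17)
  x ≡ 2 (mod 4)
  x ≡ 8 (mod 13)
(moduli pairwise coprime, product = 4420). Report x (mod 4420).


Product of moduli M = 5 · 17 · 4 · 13 = 4420.
Merge one congruence at a time:
  Start: x ≡ 2 (mod 5).
  Combine with x ≡ 6 (mod 17); new modulus lcm = 85.
    Write x = 2 + 5·t and substitute into x ≡ 6 (mod 17): 5·t ≡ 6 − 2 = 4 (mod 17).
    The inverse of 5 mod 17 is 7 (since 5·7 = 35 = 2·17 + 1), so t ≡ 7·4 = 28 ≡ 11 (mod 17).
    Then x = 2 + 5·11 = 57, valid modulo lcm(5, 17) = 85: x ≡ 57 (mod 85).
  Combine with x ≡ 2 (mod 4); new modulus lcm = 340.
    Write x = 57 + 85·t and substitute into x ≡ 2 (mod 4): 85·t ≡ 2 − 57 = -55 (mod 4).
    Reduce coefficients mod 4: 1·t ≡ 1 (mod 4).
    So t ≡ 1 (mod 4).
    Then x = 57 + 85·1 = 142, valid modulo lcm(85, 4) = 340: x ≡ 142 (mod 340).
  Combine with x ≡ 8 (mod 13); new modulus lcm = 4420.
    Write x = 142 + 340·t and substitute into x ≡ 8 (mod 13): 340·t ≡ 8 − 142 = -134 (mod 13).
    Reduce coefficients mod 13: 2·t ≡ 9 (mod 13).
    The inverse of 2 mod 13 is 7 (since 2·7 = 14 = 1·13 + 1), so t ≡ 7·9 = 63 ≡ 11 (mod 13).
    Then x = 142 + 340·11 = 3882, valid modulo lcm(340, 13) = 4420: x ≡ 3882 (mod 4420).
Verify against each original: 3882 mod 5 = 2, 3882 mod 17 = 6, 3882 mod 4 = 2, 3882 mod 13 = 8.

x ≡ 3882 (mod 4420).


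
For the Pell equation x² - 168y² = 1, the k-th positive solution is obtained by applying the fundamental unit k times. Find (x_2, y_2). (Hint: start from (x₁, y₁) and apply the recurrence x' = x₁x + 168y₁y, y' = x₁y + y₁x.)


Step 1: Find the fundamental solution (x₁, y₁) of x² - 168y² = 1.
  Expand √168 as a continued fraction. a₀ = ⌊√168⌋ = 12; iterate m_{k+1} = d_k·a_k − m_k, d_{k+1} = (168 − m_{k+1}²)/d_k, a_{k+1} = ⌊(a₀ + m_{k+1})/d_{k+1}⌋ (starting m₀ = 0, d₀ = 1), with convergents p_k = a_k·p_{k-1} + p_{k-2}, q_k = a_k·q_{k-1} + q_{k-2} (p₋₁ = 1, q₋₁ = 0):
  k = 0: a₀ = 12; p₀/q₀ = 12/1; p₀² − 168·q₀² = 144 − 168 = -24.
  k = 1: m = 12, d = 24, a = ⌊(12 + 12)/24⌋ = 1; p/q = (1·12 + 1)/(1·1 + 0) = 13/1; p² − 168·q² = 169 − 168 = 1.
  The first convergent with p² − 168·q² = 1 gives the fundamental solution (x₁, y₁) = (13, 1).
Step 2: Apply the recurrence (x_{n+1}, y_{n+1}) = (x₁x_n + 168y₁y_n, x₁y_n + y₁x_n) repeatedly.
  From (x_1, y_1) = (13, 1): x_2 = 13·13 + 168·1·1 = 337; y_2 = 13·1 + 1·13 = 26.
Step 3: Verify x_2² - 168·y_2² = 113569 - 113568 = 1 (should be 1). ✓

(x_1, y_1) = (13, 1); (x_2, y_2) = (337, 26).


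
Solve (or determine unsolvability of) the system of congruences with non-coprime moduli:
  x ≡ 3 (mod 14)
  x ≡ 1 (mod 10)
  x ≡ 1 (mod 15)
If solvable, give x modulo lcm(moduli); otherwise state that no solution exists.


Moduli 14, 10, 15 are not pairwise coprime, so CRT works modulo lcm(m_i) when all pairwise compatibility conditions hold.
Pairwise compatibility: gcd(m_i, m_j) must divide a_i - a_j for every pair.
Merge one congruence at a time:
  Start: x ≡ 3 (mod 14).
  Combine with x ≡ 1 (mod 10): gcd(14, 10) = 2; 1 - 3 = -2, which IS divisible by 2, so compatible.
    Write x = 3 + 14·t and substitute into x ≡ 1 (mod 10): 14·t ≡ 1 − 3 = -2 (mod 10).
    Divide the congruence (and modulus) by g = 2: 7·t ≡ -1 (mod 5).
    Reduce coefficients mod 5: 2·t ≡ 4 (mod 5).
    The inverse of 2 mod 5 is 3 (since 2·3 = 6 = 1·5 + 1), so t ≡ 3·4 = 12 ≡ 2 (mod 5).
    Then x = 3 + 14·2 = 31, valid modulo lcm(14, 10) = 70: x ≡ 31 (mod 70).
  Combine with x ≡ 1 (mod 15): gcd(70, 15) = 5; 1 - 31 = -30, which IS divisible by 5, so compatible.
    Write x = 31 + 70·t and substitute into x ≡ 1 (mod 15): 70·t ≡ 1 − 31 = -30 (mod 15).
    Divide the congruence (and modulus) by g = 5: 14·t ≡ -6 (mod 3).
    Reduce coefficients mod 3: 2·t ≡ 0 (mod 3).
    The inverse of 2 mod 3 is 2 (since 2·2 = 4 = 1·3 + 1), so t ≡ 2·0 = 0 ≡ 0 (mod 3).
    Then x = 31 + 70·0 = 31, valid modulo lcm(70, 15) = 210: x ≡ 31 (mod 210).
Verify: 31 mod 14 = 3, 31 mod 10 = 1, 31 mod 15 = 1.

x ≡ 31 (mod 210).


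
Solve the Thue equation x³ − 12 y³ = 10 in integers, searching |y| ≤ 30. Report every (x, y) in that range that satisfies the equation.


The equation is x³ - 12y³ = 10. For fixed y, x³ = 12·y³ + 10, so a solution requires the RHS to be a perfect cube.
Strategy: iterate y from -30 to 30, compute RHS = 12·y³ + 10, and check whether it is a (positive or negative) perfect cube.
Check small values of y:
  y = 0: RHS = 10 is not a perfect cube.
  y = 1: RHS = 22 is not a perfect cube.
  y = -1: RHS = -2 is not a perfect cube.
  y = 2: RHS = 106 is not a perfect cube.
  y = -2: RHS = -86 is not a perfect cube.
  y = 3: RHS = 334 is not a perfect cube.
  y = -3: RHS = -314 is not a perfect cube.
Continuing the search up to |y| = 30 finds no solutions either.
No (x, y) in the scanned range satisfies the equation.

No integer solutions with |y| ≤ 30.


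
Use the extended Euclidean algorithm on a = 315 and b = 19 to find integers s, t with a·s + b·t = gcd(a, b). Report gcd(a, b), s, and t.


Euclidean algorithm on (315, 19) — divide until remainder is 0:
  315 = 16 · 19 + 11
  19 = 1 · 11 + 8
  11 = 1 · 8 + 3
  8 = 2 · 3 + 2
  3 = 1 · 2 + 1
  2 = 2 · 1 + 0
gcd(315, 19) = 1.
Track Bezout coefficients alongside the remainders: start with r₀ = 315 = a·1 + b·0 (s = 1, t = 0) and r₁ = 19 = a·0 + b·1 (s = 0, t = 1); each new remainder r_{k+1} = r_{k-1} − q_k·r_k inherits s_{k+1} = s_{k-1} − q_k·s_k, t_{k+1} = t_{k-1} − q_k·t_k, so r_k = a·s_k + b·t_k at every step:
  q = 16: r = 11, s = 1 − 16·0 = 1, t = 0 − 16·1 = -16  (check: 315·1 + 19·(-16) = 11)
  q = 1: r = 8, s = 0 − 1·1 = -1, t = 1 − 1·(-16) = 17  (check: 315·(-1) + 19·17 = 8)
  q = 1: r = 3, s = 1 − 1·(-1) = 2, t = -16 − 1·17 = -33  (check: 315·2 + 19·(-33) = 3)
  q = 2: r = 2, s = -1 − 2·2 = -5, t = 17 − 2·(-33) = 83  (check: 315·(-5) + 19·83 = 2)
  q = 1: r = 1, s = 2 − 1·(-5) = 7, t = -33 − 1·83 = -116  (check: 315·7 + 19·(-116) = 1)
The row with r = 1 (the gcd) gives the Bezout coefficients s = 7, t = -116.
Result: 315 · (7) + 19 · (-116) = 1.

gcd(315, 19) = 1; s = 7, t = -116 (check: 315·7 + 19·(-116) = 1).


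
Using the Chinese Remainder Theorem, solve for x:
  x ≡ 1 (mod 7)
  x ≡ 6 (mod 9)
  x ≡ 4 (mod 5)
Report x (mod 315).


Moduli 7, 9, 5 are pairwise coprime; by CRT there is a unique solution modulo M = 7 · 9 · 5 = 315.
Solve pairwise, accumulating the modulus:
  Start with x ≡ 1 (mod 7).
  Combine with x ≡ 6 (mod 9): since gcd(7, 9) = 1, we get a unique residue mod 63.
    Write x = 1 + 7·t and substitute into x ≡ 6 (mod 9): 7·t ≡ 6 − 1 = 5 (mod 9).
    The inverse of 7 mod 9 is 4 (since 7·4 = 28 = 3·9 + 1), so t ≡ 4·5 = 20 ≡ 2 (mod 9).
    Then x = 1 + 7·2 = 15, valid modulo lcm(7, 9) = 63: x ≡ 15 (mod 63).
  Combine with x ≡ 4 (mod 5): since gcd(63, 5) = 1, we get a unique residue mod 315.
    Write x = 15 + 63·t and substitute into x ≡ 4 (mod 5): 63·t ≡ 4 − 15 = -11 (mod 5).
    Reduce coefficients mod 5: 3·t ≡ 4 (mod 5).
    The inverse of 3 mod 5 is 2 (since 3·2 = 6 = 1·5 + 1), so t ≡ 2·4 = 8 ≡ 3 (mod 5).
    Then x = 15 + 63·3 = 204, valid modulo lcm(63, 5) = 315: x ≡ 204 (mod 315).
Verify: 204 mod 7 = 1 ✓, 204 mod 9 = 6 ✓, 204 mod 5 = 4 ✓.

x ≡ 204 (mod 315).


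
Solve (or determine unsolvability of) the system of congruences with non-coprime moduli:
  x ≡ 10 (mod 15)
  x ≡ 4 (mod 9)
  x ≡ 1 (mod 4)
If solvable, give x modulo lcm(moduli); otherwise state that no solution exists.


Moduli 15, 9, 4 are not pairwise coprime, so CRT works modulo lcm(m_i) when all pairwise compatibility conditions hold.
Pairwise compatibility: gcd(m_i, m_j) must divide a_i - a_j for every pair.
Merge one congruence at a time:
  Start: x ≡ 10 (mod 15).
  Combine with x ≡ 4 (mod 9): gcd(15, 9) = 3; 4 - 10 = -6, which IS divisible by 3, so compatible.
    Write x = 10 + 15·t and substitute into x ≡ 4 (mod 9): 15·t ≡ 4 − 10 = -6 (mod 9).
    Divide the congruence (and modulus) by g = 3: 5·t ≡ -2 (mod 3).
    Reduce coefficients mod 3: 2·t ≡ 1 (mod 3).
    The inverse of 2 mod 3 is 2 (since 2·2 = 4 = 1·3 + 1), so t ≡ 2·1 = 2 ≡ 2 (mod 3).
    Then x = 10 + 15·2 = 40, valid modulo lcm(15, 9) = 45: x ≡ 40 (mod 45).
  Combine with x ≡ 1 (mod 4): gcd(45, 4) = 1; 1 - 40 = -39, which IS divisible by 1, so compatible.
    Write x = 40 + 45·t and substitute into x ≡ 1 (mod 4): 45·t ≡ 1 − 40 = -39 (mod 4).
    Reduce coefficients mod 4: 1·t ≡ 1 (mod 4).
    So t ≡ 1 (mod 4).
    Then x = 40 + 45·1 = 85, valid modulo lcm(45, 4) = 180: x ≡ 85 (mod 180).
Verify: 85 mod 15 = 10, 85 mod 9 = 4, 85 mod 4 = 1.

x ≡ 85 (mod 180).


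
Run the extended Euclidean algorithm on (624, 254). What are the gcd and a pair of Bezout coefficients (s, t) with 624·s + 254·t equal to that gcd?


Euclidean algorithm on (624, 254) — divide until remainder is 0:
  624 = 2 · 254 + 116
  254 = 2 · 116 + 22
  116 = 5 · 22 + 6
  22 = 3 · 6 + 4
  6 = 1 · 4 + 2
  4 = 2 · 2 + 0
gcd(624, 254) = 2.
Track Bezout coefficients alongside the remainders: start with r₀ = 624 = a·1 + b·0 (s = 1, t = 0) and r₁ = 254 = a·0 + b·1 (s = 0, t = 1); each new remainder r_{k+1} = r_{k-1} − q_k·r_k inherits s_{k+1} = s_{k-1} − q_k·s_k, t_{k+1} = t_{k-1} − q_k·t_k, so r_k = a·s_k + b·t_k at every step:
  q = 2: r = 116, s = 1 − 2·0 = 1, t = 0 − 2·1 = -2  (check: 624·1 + 254·(-2) = 116)
  q = 2: r = 22, s = 0 − 2·1 = -2, t = 1 − 2·(-2) = 5  (check: 624·(-2) + 254·5 = 22)
  q = 5: r = 6, s = 1 − 5·(-2) = 11, t = -2 − 5·5 = -27  (check: 624·11 + 254·(-27) = 6)
  q = 3: r = 4, s = -2 − 3·11 = -35, t = 5 − 3·(-27) = 86  (check: 624·(-35) + 254·86 = 4)
  q = 1: r = 2, s = 11 − 1·(-35) = 46, t = -27 − 1·86 = -113  (check: 624·46 + 254·(-113) = 2)
The row with r = 2 (the gcd) gives the Bezout coefficients s = 46, t = -113.
Result: 624 · (46) + 254 · (-113) = 2.

gcd(624, 254) = 2; s = 46, t = -113 (check: 624·46 + 254·(-113) = 2).


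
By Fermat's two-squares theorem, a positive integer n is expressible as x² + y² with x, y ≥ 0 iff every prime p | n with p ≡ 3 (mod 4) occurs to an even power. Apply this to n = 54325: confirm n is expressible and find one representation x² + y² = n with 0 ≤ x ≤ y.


Step 1: Factor n = 54325 = 5^2 · 41 · 53.
Step 2: Check the mod-4 condition on each prime factor: 5 ≡ 1 (mod 4), exponent 2; 41 ≡ 1 (mod 4), exponent 1; 53 ≡ 1 (mod 4), exponent 1.
All primes ≡ 3 (mod 4) appear to even exponent (or don't appear), so by the two-squares theorem n IS expressible as a sum of two squares.
Step 3: Build a representation. Group n = k² · m with k = 5 and m = 41 · 53 = 2173 (a product of primes ≡ 1 (mod 4)); a representation of m scales to one of n via (k·x)² + (k·y)² = k²(x² + y²). Each prime p ≡ 1 (mod 4) is itself a sum of two squares; find a² by testing p − a² for a perfect square:
  41: 41 − 1² = 40, 41 − 2² = 37, 41 − 3² = 32, 41 − 4² = 25 = 5² ⇒ 41 = 4² + 5².
  53: 53 − 1² = 52, 53 − 2² = 49 = 7² ⇒ 53 = 2² + 7².
  Combine using the Brahmagupta–Fibonacci identity (a² + b²)(c² + d²) = (ac − bd)² + (ad + bc)² = (ac + bd)² + (ad − bc)²:
  41 · 53 = 2173: from (4² + 5²)(2² + 7²), take (4·2 − 5·7, 4·7 + 5·2) = (8 − 35, 28 + 10) = (-27, 38); dropping signs (only squares matter) gives (27, 38); check 27² + 38² = 729 + 1444 = 2173 ✓.
  Scale by k = 5: (5·27, 5·38) = (135, 190).
Step 4: Order so x ≤ y and verify: 135² + 190² = 18225 + 36100 = 54325 = n. ✓

n = 54325 = 135² + 190² (one valid representation with x ≤ y).


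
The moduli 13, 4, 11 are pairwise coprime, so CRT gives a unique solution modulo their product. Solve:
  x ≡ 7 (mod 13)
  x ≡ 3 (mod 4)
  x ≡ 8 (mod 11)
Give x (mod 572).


Moduli 13, 4, 11 are pairwise coprime; by CRT there is a unique solution modulo M = 13 · 4 · 11 = 572.
Solve pairwise, accumulating the modulus:
  Start with x ≡ 7 (mod 13).
  Combine with x ≡ 3 (mod 4): since gcd(13, 4) = 1, we get a unique residue mod 52.
    Write x = 7 + 13·t and substitute into x ≡ 3 (mod 4): 13·t ≡ 3 − 7 = -4 (mod 4).
    Reduce coefficients mod 4: 1·t ≡ 0 (mod 4).
    So t ≡ 0 (mod 4).
    Then x = 7 + 13·0 = 7, valid modulo lcm(13, 4) = 52: x ≡ 7 (mod 52).
  Combine with x ≡ 8 (mod 11): since gcd(52, 11) = 1, we get a unique residue mod 572.
    Write x = 7 + 52·t and substitute into x ≡ 8 (mod 11): 52·t ≡ 8 − 7 = 1 (mod 11).
    Reduce coefficients mod 11: 8·t ≡ 1 (mod 11).
    The inverse of 8 mod 11 is 7 (since 8·7 = 56 = 5·11 + 1), so t ≡ 7·1 = 7 ≡ 7 (mod 11).
    Then x = 7 + 52·7 = 371, valid modulo lcm(52, 11) = 572: x ≡ 371 (mod 572).
Verify: 371 mod 13 = 7 ✓, 371 mod 4 = 3 ✓, 371 mod 11 = 8 ✓.

x ≡ 371 (mod 572).


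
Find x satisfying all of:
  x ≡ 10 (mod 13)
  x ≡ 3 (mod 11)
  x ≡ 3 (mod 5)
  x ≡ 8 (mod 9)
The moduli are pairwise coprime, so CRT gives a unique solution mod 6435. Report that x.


Product of moduli M = 13 · 11 · 5 · 9 = 6435.
Merge one congruence at a time:
  Start: x ≡ 10 (mod 13).
  Combine with x ≡ 3 (mod 11); new modulus lcm = 143.
    Write x = 10 + 13·t and substitute into x ≡ 3 (mod 11): 13·t ≡ 3 − 10 = -7 (mod 11).
    Reduce coefficients mod 11: 2·t ≡ 4 (mod 11).
    The inverse of 2 mod 11 is 6 (since 2·6 = 12 = 1·11 + 1), so t ≡ 6·4 = 24 ≡ 2 (mod 11).
    Then x = 10 + 13·2 = 36, valid modulo lcm(13, 11) = 143: x ≡ 36 (mod 143).
  Combine with x ≡ 3 (mod 5); new modulus lcm = 715.
    Write x = 36 + 143·t and substitute into x ≡ 3 (mod 5): 143·t ≡ 3 − 36 = -33 (mod 5).
    Reduce coefficients mod 5: 3·t ≡ 2 (mod 5).
    The inverse of 3 mod 5 is 2 (since 3·2 = 6 = 1·5 + 1), so t ≡ 2·2 = 4 ≡ 4 (mod 5).
    Then x = 36 + 143·4 = 608, valid modulo lcm(143, 5) = 715: x ≡ 608 (mod 715).
  Combine with x ≡ 8 (mod 9); new modulus lcm = 6435.
    Write x = 608 + 715·t and substitute into x ≡ 8 (mod 9): 715·t ≡ 8 − 608 = -600 (mod 9).
    Reduce coefficients mod 9: 4·t ≡ 3 (mod 9).
    The inverse of 4 mod 9 is 7 (since 4·7 = 28 = 3·9 + 1), so t ≡ 7·3 = 21 ≡ 3 (mod 9).
    Then x = 608 + 715·3 = 2753, valid modulo lcm(715, 9) = 6435: x ≡ 2753 (mod 6435).
Verify against each original: 2753 mod 13 = 10, 2753 mod 11 = 3, 2753 mod 5 = 3, 2753 mod 9 = 8.

x ≡ 2753 (mod 6435).


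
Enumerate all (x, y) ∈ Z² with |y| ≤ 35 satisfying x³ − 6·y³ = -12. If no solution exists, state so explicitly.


The equation is x³ - 6y³ = -12. For fixed y, x³ = 6·y³ − 12, so a solution requires the RHS to be a perfect cube.
Strategy: iterate y from -35 to 35, compute RHS = 6·y³ − 12, and check whether it is a (positive or negative) perfect cube.
Check small values of y:
  y = 0: RHS = -12 is not a perfect cube.
  y = 1: RHS = -6 is not a perfect cube.
  y = -1: RHS = -18 is not a perfect cube.
  y = 2: RHS = 36 is not a perfect cube.
  y = -2: RHS = -60 is not a perfect cube.
  y = 3: RHS = 150 is not a perfect cube.
  y = -3: RHS = -174 is not a perfect cube.
Continuing the search up to |y| = 35 finds no solutions either.
No (x, y) in the scanned range satisfies the equation.

No integer solutions with |y| ≤ 35.


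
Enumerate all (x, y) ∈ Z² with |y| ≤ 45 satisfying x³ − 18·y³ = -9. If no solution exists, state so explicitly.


The equation is x³ - 18y³ = -9. For fixed y, x³ = 18·y³ − 9, so a solution requires the RHS to be a perfect cube.
Strategy: iterate y from -45 to 45, compute RHS = 18·y³ − 9, and check whether it is a (positive or negative) perfect cube.
Check small values of y:
  y = 0: RHS = -9 is not a perfect cube.
  y = 1: RHS = 9 is not a perfect cube.
  y = -1: RHS = -27 = (-3)³ ⇒ x = -3 works.
  y = 2: RHS = 135 is not a perfect cube.
  y = -2: RHS = -153 is not a perfect cube.
  y = 3: RHS = 477 is not a perfect cube.
  y = -3: RHS = -495 is not a perfect cube.
Continuing the search up to |y| = 45 finds no further solutions beyond those listed.
Collected solutions: (-3, -1).

Solutions (with |y| ≤ 45): (-3, -1).


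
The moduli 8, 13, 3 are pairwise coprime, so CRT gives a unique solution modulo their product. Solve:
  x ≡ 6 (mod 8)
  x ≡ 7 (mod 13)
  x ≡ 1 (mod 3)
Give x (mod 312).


Moduli 8, 13, 3 are pairwise coprime; by CRT there is a unique solution modulo M = 8 · 13 · 3 = 312.
Solve pairwise, accumulating the modulus:
  Start with x ≡ 6 (mod 8).
  Combine with x ≡ 7 (mod 13): since gcd(8, 13) = 1, we get a unique residue mod 104.
    Write x = 6 + 8·t and substitute into x ≡ 7 (mod 13): 8·t ≡ 7 − 6 = 1 (mod 13).
    The inverse of 8 mod 13 is 5 (since 8·5 = 40 = 3·13 + 1), so t ≡ 5·1 = 5 ≡ 5 (mod 13).
    Then x = 6 + 8·5 = 46, valid modulo lcm(8, 13) = 104: x ≡ 46 (mod 104).
  Combine with x ≡ 1 (mod 3): since gcd(104, 3) = 1, we get a unique residue mod 312.
    Write x = 46 + 104·t and substitute into x ≡ 1 (mod 3): 104·t ≡ 1 − 46 = -45 (mod 3).
    Reduce coefficients mod 3: 2·t ≡ 0 (mod 3).
    The inverse of 2 mod 3 is 2 (since 2·2 = 4 = 1·3 + 1), so t ≡ 2·0 = 0 ≡ 0 (mod 3).
    Then x = 46 + 104·0 = 46, valid modulo lcm(104, 3) = 312: x ≡ 46 (mod 312).
Verify: 46 mod 8 = 6 ✓, 46 mod 13 = 7 ✓, 46 mod 3 = 1 ✓.

x ≡ 46 (mod 312).


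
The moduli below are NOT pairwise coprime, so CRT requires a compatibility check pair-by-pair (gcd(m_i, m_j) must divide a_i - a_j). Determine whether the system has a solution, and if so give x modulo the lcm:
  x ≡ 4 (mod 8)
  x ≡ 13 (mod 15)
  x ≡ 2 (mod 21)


Moduli 8, 15, 21 are not pairwise coprime, so CRT works modulo lcm(m_i) when all pairwise compatibility conditions hold.
Pairwise compatibility: gcd(m_i, m_j) must divide a_i - a_j for every pair.
Merge one congruence at a time:
  Start: x ≡ 4 (mod 8).
  Combine with x ≡ 13 (mod 15): gcd(8, 15) = 1; 13 - 4 = 9, which IS divisible by 1, so compatible.
    Write x = 4 + 8·t and substitute into x ≡ 13 (mod 15): 8·t ≡ 13 − 4 = 9 (mod 15).
    The inverse of 8 mod 15 is 2 (since 8·2 = 16 = 1·15 + 1), so t ≡ 2·9 = 18 ≡ 3 (mod 15).
    Then x = 4 + 8·3 = 28, valid modulo lcm(8, 15) = 120: x ≡ 28 (mod 120).
  Combine with x ≡ 2 (mod 21): gcd(120, 21) = 3, and 2 - 28 = -26 is NOT divisible by 3.
    ⇒ system is inconsistent (no integer solution).

No solution (the system is inconsistent).


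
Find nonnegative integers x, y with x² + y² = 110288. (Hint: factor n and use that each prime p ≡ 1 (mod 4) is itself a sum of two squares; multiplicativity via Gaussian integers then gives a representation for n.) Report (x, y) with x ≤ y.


Step 1: Factor n = 110288 = 2^4 · 61 · 113.
Step 2: Check the mod-4 condition on each prime factor: 2 = 2 (special); 61 ≡ 1 (mod 4), exponent 1; 113 ≡ 1 (mod 4), exponent 1.
All primes ≡ 3 (mod 4) appear to even exponent (or don't appear), so by the two-squares theorem n IS expressible as a sum of two squares.
Step 3: Build a representation. Group n = k² · m with k = 4 and m = 61 · 113 = 6893 (a product of primes ≡ 1 (mod 4)); a representation of m scales to one of n via (k·x)² + (k·y)² = k²(x² + y²). Each prime p ≡ 1 (mod 4) is itself a sum of two squares; find a² by testing p − a² for a perfect square:
  61: 61 − 1² = 60, 61 − 2² = 57, 61 − 3² = 52, 61 − 4² = 45, 61 − 5² = 36 = 6² ⇒ 61 = 5² + 6².
  113: 113 − 1² = 112, 113 − 2² = 109, 113 − 3² = 104, 113 − 4² = 97, 113 − 5² = 88, 113 − 6² = 77, 113 − 7² = 64 = 8² ⇒ 113 = 7² + 8².
  Combine using the Brahmagupta–Fibonacci identity (a² + b²)(c² + d²) = (ac − bd)² + (ad + bc)² = (ac + bd)² + (ad − bc)²:
  61 · 113 = 6893: from (5² + 6²)(7² + 8²), take (5·7 − 6·8, 5·8 + 6·7) = (35 − 48, 40 + 42) = (-13, 82); dropping signs (only squares matter) gives (13, 82); check 13² + 82² = 169 + 6724 = 6893 ✓.
  Scale by k = 4: (4·13, 4·82) = (52, 328).
Step 4: Order so x ≤ y and verify: 52² + 328² = 2704 + 107584 = 110288 = n. ✓

n = 110288 = 52² + 328² (one valid representation with x ≤ y).


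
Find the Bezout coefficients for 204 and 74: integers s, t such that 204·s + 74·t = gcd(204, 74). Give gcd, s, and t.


Euclidean algorithm on (204, 74) — divide until remainder is 0:
  204 = 2 · 74 + 56
  74 = 1 · 56 + 18
  56 = 3 · 18 + 2
  18 = 9 · 2 + 0
gcd(204, 74) = 2.
Track Bezout coefficients alongside the remainders: start with r₀ = 204 = a·1 + b·0 (s = 1, t = 0) and r₁ = 74 = a·0 + b·1 (s = 0, t = 1); each new remainder r_{k+1} = r_{k-1} − q_k·r_k inherits s_{k+1} = s_{k-1} − q_k·s_k, t_{k+1} = t_{k-1} − q_k·t_k, so r_k = a·s_k + b·t_k at every step:
  q = 2: r = 56, s = 1 − 2·0 = 1, t = 0 − 2·1 = -2  (check: 204·1 + 74·(-2) = 56)
  q = 1: r = 18, s = 0 − 1·1 = -1, t = 1 − 1·(-2) = 3  (check: 204·(-1) + 74·3 = 18)
  q = 3: r = 2, s = 1 − 3·(-1) = 4, t = -2 − 3·3 = -11  (check: 204·4 + 74·(-11) = 2)
The row with r = 2 (the gcd) gives the Bezout coefficients s = 4, t = -11.
Result: 204 · (4) + 74 · (-11) = 2.

gcd(204, 74) = 2; s = 4, t = -11 (check: 204·4 + 74·(-11) = 2).


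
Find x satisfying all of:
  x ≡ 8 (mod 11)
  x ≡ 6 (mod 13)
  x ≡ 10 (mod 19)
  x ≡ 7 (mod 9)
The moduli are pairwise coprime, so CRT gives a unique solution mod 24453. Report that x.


Product of moduli M = 11 · 13 · 19 · 9 = 24453.
Merge one congruence at a time:
  Start: x ≡ 8 (mod 11).
  Combine with x ≡ 6 (mod 13); new modulus lcm = 143.
    Write x = 8 + 11·t and substitute into x ≡ 6 (mod 13): 11·t ≡ 6 − 8 = -2 (mod 13).
    Reduce coefficients mod 13: 11·t ≡ 11 (mod 13).
    The inverse of 11 mod 13 is 6 (since 11·6 = 66 = 5·13 + 1), so t ≡ 6·11 = 66 ≡ 1 (mod 13).
    Then x = 8 + 11·1 = 19, valid modulo lcm(11, 13) = 143: x ≡ 19 (mod 143).
  Combine with x ≡ 10 (mod 19); new modulus lcm = 2717.
    Write x = 19 + 143·t and substitute into x ≡ 10 (mod 19): 143·t ≡ 10 − 19 = -9 (mod 19).
    Reduce coefficients mod 19: 10·t ≡ 10 (mod 19).
    The inverse of 10 mod 19 is 2 (since 10·2 = 20 = 1·19 + 1), so t ≡ 2·10 = 20 ≡ 1 (mod 19).
    Then x = 19 + 143·1 = 162, valid modulo lcm(143, 19) = 2717: x ≡ 162 (mod 2717).
  Combine with x ≡ 7 (mod 9); new modulus lcm = 24453.
    Write x = 162 + 2717·t and substitute into x ≡ 7 (mod 9): 2717·t ≡ 7 − 162 = -155 (mod 9).
    Reduce coefficients mod 9: 8·t ≡ 7 (mod 9).
    The inverse of 8 mod 9 is 8 (since 8·8 = 64 = 7·9 + 1), so t ≡ 8·7 = 56 ≡ 2 (mod 9).
    Then x = 162 + 2717·2 = 5596, valid modulo lcm(2717, 9) = 24453: x ≡ 5596 (mod 24453).
Verify against each original: 5596 mod 11 = 8, 5596 mod 13 = 6, 5596 mod 19 = 10, 5596 mod 9 = 7.

x ≡ 5596 (mod 24453).


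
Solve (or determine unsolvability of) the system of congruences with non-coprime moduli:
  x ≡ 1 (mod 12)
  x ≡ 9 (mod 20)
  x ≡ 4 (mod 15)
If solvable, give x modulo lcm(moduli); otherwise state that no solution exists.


Moduli 12, 20, 15 are not pairwise coprime, so CRT works modulo lcm(m_i) when all pairwise compatibility conditions hold.
Pairwise compatibility: gcd(m_i, m_j) must divide a_i - a_j for every pair.
Merge one congruence at a time:
  Start: x ≡ 1 (mod 12).
  Combine with x ≡ 9 (mod 20): gcd(12, 20) = 4; 9 - 1 = 8, which IS divisible by 4, so compatible.
    Write x = 1 + 12·t and substitute into x ≡ 9 (mod 20): 12·t ≡ 9 − 1 = 8 (mod 20).
    Divide the congruence (and modulus) by g = 4: 3·t ≡ 2 (mod 5).
    The inverse of 3 mod 5 is 2 (since 3·2 = 6 = 1·5 + 1), so t ≡ 2·2 = 4 ≡ 4 (mod 5).
    Then x = 1 + 12·4 = 49, valid modulo lcm(12, 20) = 60: x ≡ 49 (mod 60).
  Combine with x ≡ 4 (mod 15): gcd(60, 15) = 15; 4 - 49 = -45, which IS divisible by 15, so compatible.
    Write x = 49 + 60·t and substitute into x ≡ 4 (mod 15): 60·t ≡ 4 − 49 = -45 (mod 15).
    Divide the congruence (and modulus) by g = 15: 4·t ≡ -3 (mod 1).
    Modulo 1 every t works; take t = 0.
    Then x = 49 + 60·0 = 49, valid modulo lcm(60, 15) = 60: x ≡ 49 (mod 60).
Verify: 49 mod 12 = 1, 49 mod 20 = 9, 49 mod 15 = 4.

x ≡ 49 (mod 60).


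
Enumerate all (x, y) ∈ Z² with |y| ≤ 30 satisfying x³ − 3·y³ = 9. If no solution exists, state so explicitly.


The equation is x³ - 3y³ = 9. For fixed y, x³ = 3·y³ + 9, so a solution requires the RHS to be a perfect cube.
Strategy: iterate y from -30 to 30, compute RHS = 3·y³ + 9, and check whether it is a (positive or negative) perfect cube.
Check small values of y:
  y = 0: RHS = 9 is not a perfect cube.
  y = 1: RHS = 12 is not a perfect cube.
  y = -1: RHS = 6 is not a perfect cube.
  y = 2: RHS = 33 is not a perfect cube.
  y = -2: RHS = -15 is not a perfect cube.
  y = 3: RHS = 90 is not a perfect cube.
  y = -3: RHS = -72 is not a perfect cube.
Continuing the search up to |y| = 30 finds no solutions either.
No (x, y) in the scanned range satisfies the equation.

No integer solutions with |y| ≤ 30.


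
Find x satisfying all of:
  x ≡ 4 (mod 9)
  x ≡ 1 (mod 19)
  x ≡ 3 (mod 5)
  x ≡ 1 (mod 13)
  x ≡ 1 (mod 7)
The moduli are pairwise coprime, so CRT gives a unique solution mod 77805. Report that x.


Product of moduli M = 9 · 19 · 5 · 13 · 7 = 77805.
Merge one congruence at a time:
  Start: x ≡ 4 (mod 9).
  Combine with x ≡ 1 (mod 19); new modulus lcm = 171.
    Write x = 4 + 9·t and substitute into x ≡ 1 (mod 19): 9·t ≡ 1 − 4 = -3 (mod 19).
    Reduce coefficients mod 19: 9·t ≡ 16 (mod 19).
    The inverse of 9 mod 19 is 17 (since 9·17 = 153 = 8·19 + 1), so t ≡ 17·16 = 272 ≡ 6 (mod 19).
    Then x = 4 + 9·6 = 58, valid modulo lcm(9, 19) = 171: x ≡ 58 (mod 171).
  Combine with x ≡ 3 (mod 5); new modulus lcm = 855.
    Write x = 58 + 171·t and substitute into x ≡ 3 (mod 5): 171·t ≡ 3 − 58 = -55 (mod 5).
    Reduce coefficients mod 5: 1·t ≡ 0 (mod 5).
    So t ≡ 0 (mod 5).
    Then x = 58 + 171·0 = 58, valid modulo lcm(171, 5) = 855: x ≡ 58 (mod 855).
  Combine with x ≡ 1 (mod 13); new modulus lcm = 11115.
    Write x = 58 + 855·t and substitute into x ≡ 1 (mod 13): 855·t ≡ 1 − 58 = -57 (mod 13).
    Reduce coefficients mod 13: 10·t ≡ 8 (mod 13).
    The inverse of 10 mod 13 is 4 (since 10·4 = 40 = 3·13 + 1), so t ≡ 4·8 = 32 ≡ 6 (mod 13).
    Then x = 58 + 855·6 = 5188, valid modulo lcm(855, 13) = 11115: x ≡ 5188 (mod 11115).
  Combine with x ≡ 1 (mod 7); new modulus lcm = 77805.
    Write x = 5188 + 11115·t and substitute into x ≡ 1 (mod 7): 11115·t ≡ 1 − 5188 = -5187 (mod 7).
    Reduce coefficients mod 7: 6·t ≡ 0 (mod 7).
    The inverse of 6 mod 7 is 6 (since 6·6 = 36 = 5·7 + 1), so t ≡ 6·0 = 0 ≡ 0 (mod 7).
    Then x = 5188 + 11115·0 = 5188, valid modulo lcm(11115, 7) = 77805: x ≡ 5188 (mod 77805).
Verify against each original: 5188 mod 9 = 4, 5188 mod 19 = 1, 5188 mod 5 = 3, 5188 mod 13 = 1, 5188 mod 7 = 1.

x ≡ 5188 (mod 77805).


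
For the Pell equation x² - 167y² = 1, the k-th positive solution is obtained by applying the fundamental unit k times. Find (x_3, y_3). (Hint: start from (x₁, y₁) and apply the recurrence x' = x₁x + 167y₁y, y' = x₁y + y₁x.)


Step 1: Find the fundamental solution (x₁, y₁) of x² - 167y² = 1.
  Expand √167 as a continued fraction. a₀ = ⌊√167⌋ = 12; iterate m_{k+1} = d_k·a_k − m_k, d_{k+1} = (167 − m_{k+1}²)/d_k, a_{k+1} = ⌊(a₀ + m_{k+1})/d_{k+1}⌋ (starting m₀ = 0, d₀ = 1), with convergents p_k = a_k·p_{k-1} + p_{k-2}, q_k = a_k·q_{k-1} + q_{k-2} (p₋₁ = 1, q₋₁ = 0):
  k = 0: a₀ = 12; p₀/q₀ = 12/1; p₀² − 167·q₀² = 144 − 167 = -23.
  k = 1: m = 12, d = 23, a = ⌊(12 + 12)/23⌋ = 1; p/q = (1·12 + 1)/(1·1 + 0) = 13/1; p² − 167·q² = 169 − 167 = 2.
  k = 2: m = 11, d = 2, a = ⌊(12 + 11)/2⌋ = 11; p/q = (11·13 + 12)/(11·1 + 1) = 155/12; p² − 167·q² = 24025 − 24048 = -23.
  k = 3: m = 11, d = 23, a = ⌊(12 + 11)/23⌋ = 1; p/q = (1·155 + 13)/(1·12 + 1) = 168/13; p² − 167·q² = 28224 − 28223 = 1.
  The first convergent with p² − 167·q² = 1 gives the fundamental solution (x₁, y₁) = (168, 13).
Step 2: Apply the recurrence (x_{n+1}, y_{n+1}) = (x₁x_n + 167y₁y_n, x₁y_n + y₁x_n) repeatedly.
  From (x_1, y_1) = (168, 13): x_2 = 168·168 + 167·13·13 = 56447; y_2 = 168·13 + 13·168 = 4368.
  From (x_2, y_2) = (56447, 4368): x_3 = 168·56447 + 167·13·4368 = 18966024; y_3 = 168·4368 + 13·56447 = 1467635.
Step 3: Verify x_3² - 167·y_3² = 359710066368576 - 359710066368575 = 1 (should be 1). ✓

(x_1, y_1) = (168, 13); (x_3, y_3) = (18966024, 1467635).


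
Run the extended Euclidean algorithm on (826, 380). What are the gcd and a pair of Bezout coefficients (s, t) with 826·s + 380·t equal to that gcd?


Euclidean algorithm on (826, 380) — divide until remainder is 0:
  826 = 2 · 380 + 66
  380 = 5 · 66 + 50
  66 = 1 · 50 + 16
  50 = 3 · 16 + 2
  16 = 8 · 2 + 0
gcd(826, 380) = 2.
Track Bezout coefficients alongside the remainders: start with r₀ = 826 = a·1 + b·0 (s = 1, t = 0) and r₁ = 380 = a·0 + b·1 (s = 0, t = 1); each new remainder r_{k+1} = r_{k-1} − q_k·r_k inherits s_{k+1} = s_{k-1} − q_k·s_k, t_{k+1} = t_{k-1} − q_k·t_k, so r_k = a·s_k + b·t_k at every step:
  q = 2: r = 66, s = 1 − 2·0 = 1, t = 0 − 2·1 = -2  (check: 826·1 + 380·(-2) = 66)
  q = 5: r = 50, s = 0 − 5·1 = -5, t = 1 − 5·(-2) = 11  (check: 826·(-5) + 380·11 = 50)
  q = 1: r = 16, s = 1 − 1·(-5) = 6, t = -2 − 1·11 = -13  (check: 826·6 + 380·(-13) = 16)
  q = 3: r = 2, s = -5 − 3·6 = -23, t = 11 − 3·(-13) = 50  (check: 826·(-23) + 380·50 = 2)
The row with r = 2 (the gcd) gives the Bezout coefficients s = -23, t = 50.
Result: 826 · (-23) + 380 · (50) = 2.

gcd(826, 380) = 2; s = -23, t = 50 (check: 826·(-23) + 380·50 = 2).


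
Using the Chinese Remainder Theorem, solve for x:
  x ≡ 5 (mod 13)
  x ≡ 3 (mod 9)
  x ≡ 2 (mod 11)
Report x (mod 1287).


Moduli 13, 9, 11 are pairwise coprime; by CRT there is a unique solution modulo M = 13 · 9 · 11 = 1287.
Solve pairwise, accumulating the modulus:
  Start with x ≡ 5 (mod 13).
  Combine with x ≡ 3 (mod 9): since gcd(13, 9) = 1, we get a unique residue mod 117.
    Write x = 5 + 13·t and substitute into x ≡ 3 (mod 9): 13·t ≡ 3 − 5 = -2 (mod 9).
    Reduce coefficients mod 9: 4·t ≡ 7 (mod 9).
    The inverse of 4 mod 9 is 7 (since 4·7 = 28 = 3·9 + 1), so t ≡ 7·7 = 49 ≡ 4 (mod 9).
    Then x = 5 + 13·4 = 57, valid modulo lcm(13, 9) = 117: x ≡ 57 (mod 117).
  Combine with x ≡ 2 (mod 11): since gcd(117, 11) = 1, we get a unique residue mod 1287.
    Write x = 57 + 117·t and substitute into x ≡ 2 (mod 11): 117·t ≡ 2 − 57 = -55 (mod 11).
    Reduce coefficients mod 11: 7·t ≡ 0 (mod 11).
    The inverse of 7 mod 11 is 8 (since 7·8 = 56 = 5·11 + 1), so t ≡ 8·0 = 0 ≡ 0 (mod 11).
    Then x = 57 + 117·0 = 57, valid modulo lcm(117, 11) = 1287: x ≡ 57 (mod 1287).
Verify: 57 mod 13 = 5 ✓, 57 mod 9 = 3 ✓, 57 mod 11 = 2 ✓.

x ≡ 57 (mod 1287).


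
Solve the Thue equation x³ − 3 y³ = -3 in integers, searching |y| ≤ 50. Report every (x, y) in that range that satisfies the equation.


The equation is x³ - 3y³ = -3. For fixed y, x³ = 3·y³ − 3, so a solution requires the RHS to be a perfect cube.
Strategy: iterate y from -50 to 50, compute RHS = 3·y³ − 3, and check whether it is a (positive or negative) perfect cube.
Check small values of y:
  y = 0: RHS = -3 is not a perfect cube.
  y = 1: RHS = 0 = (0)³ ⇒ x = 0 works.
  y = -1: RHS = -6 is not a perfect cube.
  y = 2: RHS = 21 is not a perfect cube.
  y = -2: RHS = -27 = (-3)³ ⇒ x = -3 works.
  y = 3: RHS = 78 is not a perfect cube.
  y = -3: RHS = -84 is not a perfect cube.
Continuing the search up to |y| = 50 finds no further solutions beyond those listed.
Collected solutions: (0, 1), (-3, -2).

Solutions (with |y| ≤ 50): (0, 1), (-3, -2).


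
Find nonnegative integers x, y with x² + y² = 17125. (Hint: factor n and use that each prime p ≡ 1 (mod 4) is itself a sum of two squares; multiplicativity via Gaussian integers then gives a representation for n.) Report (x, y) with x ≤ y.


Step 1: Factor n = 17125 = 5^3 · 137.
Step 2: Check the mod-4 condition on each prime factor: 5 ≡ 1 (mod 4), exponent 3; 137 ≡ 1 (mod 4), exponent 1.
All primes ≡ 3 (mod 4) appear to even exponent (or don't appear), so by the two-squares theorem n IS expressible as a sum of two squares.
Step 3: Build a representation. Group n = k² · m with k = 5 and m = 5 · 137 = 685 (a product of primes ≡ 1 (mod 4)); a representation of m scales to one of n via (k·x)² + (k·y)² = k²(x² + y²). Each prime p ≡ 1 (mod 4) is itself a sum of two squares; find a² by testing p − a² for a perfect square:
  5: 5 − 1² = 4 = 2² ⇒ 5 = 1² + 2².
  137: 137 − 1² = 136, 137 − 2² = 133, 137 − 3² = 128, 137 − 4² = 121 = 11² ⇒ 137 = 4² + 11².
  Combine using the Brahmagupta–Fibonacci identity (a² + b²)(c² + d²) = (ac − bd)² + (ad + bc)² = (ac + bd)² + (ad − bc)²:
  5 · 137 = 685: from (1² + 2²)(4² + 11²), take (1·4 − 2·11, 1·11 + 2·4) = (4 − 22, 11 + 8) = (-18, 19); dropping signs (only squares matter) gives (18, 19); check 18² + 19² = 324 + 361 = 685 ✓.
  Scale by k = 5: (5·18, 5·19) = (90, 95).
Step 4: Order so x ≤ y and verify: 90² + 95² = 8100 + 9025 = 17125 = n. ✓

n = 17125 = 90² + 95² (one valid representation with x ≤ y).


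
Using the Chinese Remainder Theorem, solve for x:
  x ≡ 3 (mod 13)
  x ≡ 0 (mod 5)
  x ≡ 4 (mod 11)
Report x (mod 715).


Moduli 13, 5, 11 are pairwise coprime; by CRT there is a unique solution modulo M = 13 · 5 · 11 = 715.
Solve pairwise, accumulating the modulus:
  Start with x ≡ 3 (mod 13).
  Combine with x ≡ 0 (mod 5): since gcd(13, 5) = 1, we get a unique residue mod 65.
    Write x = 3 + 13·t and substitute into x ≡ 0 (mod 5): 13·t ≡ 0 − 3 = -3 (mod 5).
    Reduce coefficients mod 5: 3·t ≡ 2 (mod 5).
    The inverse of 3 mod 5 is 2 (since 3·2 = 6 = 1·5 + 1), so t ≡ 2·2 = 4 ≡ 4 (mod 5).
    Then x = 3 + 13·4 = 55, valid modulo lcm(13, 5) = 65: x ≡ 55 (mod 65).
  Combine with x ≡ 4 (mod 11): since gcd(65, 11) = 1, we get a unique residue mod 715.
    Write x = 55 + 65·t and substitute into x ≡ 4 (mod 11): 65·t ≡ 4 − 55 = -51 (mod 11).
    Reduce coefficients mod 11: 10·t ≡ 4 (mod 11).
    The inverse of 10 mod 11 is 10 (since 10·10 = 100 = 9·11 + 1), so t ≡ 10·4 = 40 ≡ 7 (mod 11).
    Then x = 55 + 65·7 = 510, valid modulo lcm(65, 11) = 715: x ≡ 510 (mod 715).
Verify: 510 mod 13 = 3 ✓, 510 mod 5 = 0 ✓, 510 mod 11 = 4 ✓.

x ≡ 510 (mod 715).


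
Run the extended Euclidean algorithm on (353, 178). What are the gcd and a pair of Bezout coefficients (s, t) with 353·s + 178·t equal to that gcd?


Euclidean algorithm on (353, 178) — divide until remainder is 0:
  353 = 1 · 178 + 175
  178 = 1 · 175 + 3
  175 = 58 · 3 + 1
  3 = 3 · 1 + 0
gcd(353, 178) = 1.
Track Bezout coefficients alongside the remainders: start with r₀ = 353 = a·1 + b·0 (s = 1, t = 0) and r₁ = 178 = a·0 + b·1 (s = 0, t = 1); each new remainder r_{k+1} = r_{k-1} − q_k·r_k inherits s_{k+1} = s_{k-1} − q_k·s_k, t_{k+1} = t_{k-1} − q_k·t_k, so r_k = a·s_k + b·t_k at every step:
  q = 1: r = 175, s = 1 − 1·0 = 1, t = 0 − 1·1 = -1  (check: 353·1 + 178·(-1) = 175)
  q = 1: r = 3, s = 0 − 1·1 = -1, t = 1 − 1·(-1) = 2  (check: 353·(-1) + 178·2 = 3)
  q = 58: r = 1, s = 1 − 58·(-1) = 59, t = -1 − 58·2 = -117  (check: 353·59 + 178·(-117) = 1)
The row with r = 1 (the gcd) gives the Bezout coefficients s = 59, t = -117.
Result: 353 · (59) + 178 · (-117) = 1.

gcd(353, 178) = 1; s = 59, t = -117 (check: 353·59 + 178·(-117) = 1).


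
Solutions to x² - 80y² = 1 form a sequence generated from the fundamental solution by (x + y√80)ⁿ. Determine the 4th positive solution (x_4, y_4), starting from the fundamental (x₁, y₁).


Step 1: Find the fundamental solution (x₁, y₁) of x² - 80y² = 1.
  Expand √80 as a continued fraction. a₀ = ⌊√80⌋ = 8; iterate m_{k+1} = d_k·a_k − m_k, d_{k+1} = (80 − m_{k+1}²)/d_k, a_{k+1} = ⌊(a₀ + m_{k+1})/d_{k+1}⌋ (starting m₀ = 0, d₀ = 1), with convergents p_k = a_k·p_{k-1} + p_{k-2}, q_k = a_k·q_{k-1} + q_{k-2} (p₋₁ = 1, q₋₁ = 0):
  k = 0: a₀ = 8; p₀/q₀ = 8/1; p₀² − 80·q₀² = 64 − 80 = -16.
  k = 1: m = 8, d = 16, a = ⌊(8 + 8)/16⌋ = 1; p/q = (1·8 + 1)/(1·1 + 0) = 9/1; p² − 80·q² = 81 − 80 = 1.
  The first convergent with p² − 80·q² = 1 gives the fundamental solution (x₁, y₁) = (9, 1).
Step 2: Apply the recurrence (x_{n+1}, y_{n+1}) = (x₁x_n + 80y₁y_n, x₁y_n + y₁x_n) repeatedly.
  From (x_1, y_1) = (9, 1): x_2 = 9·9 + 80·1·1 = 161; y_2 = 9·1 + 1·9 = 18.
  From (x_2, y_2) = (161, 18): x_3 = 9·161 + 80·1·18 = 2889; y_3 = 9·18 + 1·161 = 323.
  From (x_3, y_3) = (2889, 323): x_4 = 9·2889 + 80·1·323 = 51841; y_4 = 9·323 + 1·2889 = 5796.
Step 3: Verify x_4² - 80·y_4² = 2687489281 - 2687489280 = 1 (should be 1). ✓

(x_1, y_1) = (9, 1); (x_4, y_4) = (51841, 5796).


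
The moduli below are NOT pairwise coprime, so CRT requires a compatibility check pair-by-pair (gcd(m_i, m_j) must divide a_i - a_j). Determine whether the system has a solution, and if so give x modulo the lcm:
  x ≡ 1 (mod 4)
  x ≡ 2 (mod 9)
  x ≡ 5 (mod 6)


Moduli 4, 9, 6 are not pairwise coprime, so CRT works modulo lcm(m_i) when all pairwise compatibility conditions hold.
Pairwise compatibility: gcd(m_i, m_j) must divide a_i - a_j for every pair.
Merge one congruence at a time:
  Start: x ≡ 1 (mod 4).
  Combine with x ≡ 2 (mod 9): gcd(4, 9) = 1; 2 - 1 = 1, which IS divisible by 1, so compatible.
    Write x = 1 + 4·t and substitute into x ≡ 2 (mod 9): 4·t ≡ 2 − 1 = 1 (mod 9).
    The inverse of 4 mod 9 is 7 (since 4·7 = 28 = 3·9 + 1), so t ≡ 7·1 = 7 ≡ 7 (mod 9).
    Then x = 1 + 4·7 = 29, valid modulo lcm(4, 9) = 36: x ≡ 29 (mod 36).
  Combine with x ≡ 5 (mod 6): gcd(36, 6) = 6; 5 - 29 = -24, which IS divisible by 6, so compatible.
    Write x = 29 + 36·t and substitute into x ≡ 5 (mod 6): 36·t ≡ 5 − 29 = -24 (mod 6).
    Divide the congruence (and modulus) by g = 6: 6·t ≡ -4 (mod 1).
    Modulo 1 every t works; take t = 0.
    Then x = 29 + 36·0 = 29, valid modulo lcm(36, 6) = 36: x ≡ 29 (mod 36).
Verify: 29 mod 4 = 1, 29 mod 9 = 2, 29 mod 6 = 5.

x ≡ 29 (mod 36).


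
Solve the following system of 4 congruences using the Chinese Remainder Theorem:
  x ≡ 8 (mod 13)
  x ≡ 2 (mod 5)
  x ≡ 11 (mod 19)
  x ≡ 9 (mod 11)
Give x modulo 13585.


Product of moduli M = 13 · 5 · 19 · 11 = 13585.
Merge one congruence at a time:
  Start: x ≡ 8 (mod 13).
  Combine with x ≡ 2 (mod 5); new modulus lcm = 65.
    Write x = 8 + 13·t and substitute into x ≡ 2 (mod 5): 13·t ≡ 2 − 8 = -6 (mod 5).
    Reduce coefficients mod 5: 3·t ≡ 4 (mod 5).
    The inverse of 3 mod 5 is 2 (since 3·2 = 6 = 1·5 + 1), so t ≡ 2·4 = 8 ≡ 3 (mod 5).
    Then x = 8 + 13·3 = 47, valid modulo lcm(13, 5) = 65: x ≡ 47 (mod 65).
  Combine with x ≡ 11 (mod 19); new modulus lcm = 1235.
    Write x = 47 + 65·t and substitute into x ≡ 11 (mod 19): 65·t ≡ 11 − 47 = -36 (mod 19).
    Reduce coefficients mod 19: 8·t ≡ 2 (mod 19).
    The inverse of 8 mod 19 is 12 (since 8·12 = 96 = 5·19 + 1), so t ≡ 12·2 = 24 ≡ 5 (mod 19).
    Then x = 47 + 65·5 = 372, valid modulo lcm(65, 19) = 1235: x ≡ 372 (mod 1235).
  Combine with x ≡ 9 (mod 11); new modulus lcm = 13585.
    Write x = 372 + 1235·t and substitute into x ≡ 9 (mod 11): 1235·t ≡ 9 − 372 = -363 (mod 11).
    Reduce coefficients mod 11: 3·t ≡ 0 (mod 11).
    The inverse of 3 mod 11 is 4 (since 3·4 = 12 = 1·11 + 1), so t ≡ 4·0 = 0 ≡ 0 (mod 11).
    Then x = 372 + 1235·0 = 372, valid modulo lcm(1235, 11) = 13585: x ≡ 372 (mod 13585).
Verify against each original: 372 mod 13 = 8, 372 mod 5 = 2, 372 mod 19 = 11, 372 mod 11 = 9.

x ≡ 372 (mod 13585).
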